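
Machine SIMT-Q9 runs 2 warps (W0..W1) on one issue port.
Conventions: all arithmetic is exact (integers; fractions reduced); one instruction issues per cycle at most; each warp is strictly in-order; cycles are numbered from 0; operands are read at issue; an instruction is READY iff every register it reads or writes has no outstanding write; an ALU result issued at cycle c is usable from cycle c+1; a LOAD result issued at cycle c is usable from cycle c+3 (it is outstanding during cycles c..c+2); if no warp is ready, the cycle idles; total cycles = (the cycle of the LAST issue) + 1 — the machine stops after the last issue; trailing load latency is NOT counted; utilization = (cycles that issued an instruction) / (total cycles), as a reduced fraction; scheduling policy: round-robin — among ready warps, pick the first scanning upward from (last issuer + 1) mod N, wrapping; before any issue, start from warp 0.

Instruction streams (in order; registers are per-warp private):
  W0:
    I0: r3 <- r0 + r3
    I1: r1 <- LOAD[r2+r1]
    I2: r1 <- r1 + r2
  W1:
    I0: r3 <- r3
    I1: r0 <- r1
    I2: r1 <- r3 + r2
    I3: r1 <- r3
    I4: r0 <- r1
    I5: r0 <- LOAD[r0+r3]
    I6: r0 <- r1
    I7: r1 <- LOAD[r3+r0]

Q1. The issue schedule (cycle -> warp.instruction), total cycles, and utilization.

cycle 0: W0.I0
cycle 1: W1.I0
cycle 2: W0.I1
cycle 3: W1.I1
cycle 4: W1.I2
cycle 5: W0.I2
cycle 6: W1.I3
cycle 7: W1.I4
cycle 8: W1.I5
cycle 9: idle
cycle 10: idle
cycle 11: W1.I6
cycle 12: W1.I7

Answer: 13 cycles, utilization 11/13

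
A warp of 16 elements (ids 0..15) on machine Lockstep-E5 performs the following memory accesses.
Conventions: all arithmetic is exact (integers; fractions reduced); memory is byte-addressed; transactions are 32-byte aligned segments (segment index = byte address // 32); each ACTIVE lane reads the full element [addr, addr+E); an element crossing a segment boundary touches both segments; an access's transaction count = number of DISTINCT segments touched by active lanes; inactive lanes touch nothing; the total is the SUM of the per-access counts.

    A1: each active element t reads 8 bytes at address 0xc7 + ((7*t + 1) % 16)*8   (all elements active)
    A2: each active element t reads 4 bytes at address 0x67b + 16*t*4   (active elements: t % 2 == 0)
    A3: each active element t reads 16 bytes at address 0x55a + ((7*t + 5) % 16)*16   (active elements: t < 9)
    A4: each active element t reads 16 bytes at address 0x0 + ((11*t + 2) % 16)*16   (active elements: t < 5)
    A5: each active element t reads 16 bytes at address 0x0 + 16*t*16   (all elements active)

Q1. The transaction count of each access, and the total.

A1: 5 transactions
A2: 8 transactions
A3: 8 transactions
A4: 4 transactions
A5: 16 transactions

Answer: 5,8,8,4,16; total 41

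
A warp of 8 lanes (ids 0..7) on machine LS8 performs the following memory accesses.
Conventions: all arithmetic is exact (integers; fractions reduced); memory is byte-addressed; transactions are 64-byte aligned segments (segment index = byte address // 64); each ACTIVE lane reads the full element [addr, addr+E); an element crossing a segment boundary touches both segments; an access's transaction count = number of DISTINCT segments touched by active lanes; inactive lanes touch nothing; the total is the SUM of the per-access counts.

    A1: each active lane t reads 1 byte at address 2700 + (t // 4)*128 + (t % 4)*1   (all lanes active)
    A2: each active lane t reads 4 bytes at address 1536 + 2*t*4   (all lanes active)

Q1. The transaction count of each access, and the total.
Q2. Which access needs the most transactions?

A1: 2 transactions
A2: 1 transaction

Answer: 2,1; total 3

Answer: A1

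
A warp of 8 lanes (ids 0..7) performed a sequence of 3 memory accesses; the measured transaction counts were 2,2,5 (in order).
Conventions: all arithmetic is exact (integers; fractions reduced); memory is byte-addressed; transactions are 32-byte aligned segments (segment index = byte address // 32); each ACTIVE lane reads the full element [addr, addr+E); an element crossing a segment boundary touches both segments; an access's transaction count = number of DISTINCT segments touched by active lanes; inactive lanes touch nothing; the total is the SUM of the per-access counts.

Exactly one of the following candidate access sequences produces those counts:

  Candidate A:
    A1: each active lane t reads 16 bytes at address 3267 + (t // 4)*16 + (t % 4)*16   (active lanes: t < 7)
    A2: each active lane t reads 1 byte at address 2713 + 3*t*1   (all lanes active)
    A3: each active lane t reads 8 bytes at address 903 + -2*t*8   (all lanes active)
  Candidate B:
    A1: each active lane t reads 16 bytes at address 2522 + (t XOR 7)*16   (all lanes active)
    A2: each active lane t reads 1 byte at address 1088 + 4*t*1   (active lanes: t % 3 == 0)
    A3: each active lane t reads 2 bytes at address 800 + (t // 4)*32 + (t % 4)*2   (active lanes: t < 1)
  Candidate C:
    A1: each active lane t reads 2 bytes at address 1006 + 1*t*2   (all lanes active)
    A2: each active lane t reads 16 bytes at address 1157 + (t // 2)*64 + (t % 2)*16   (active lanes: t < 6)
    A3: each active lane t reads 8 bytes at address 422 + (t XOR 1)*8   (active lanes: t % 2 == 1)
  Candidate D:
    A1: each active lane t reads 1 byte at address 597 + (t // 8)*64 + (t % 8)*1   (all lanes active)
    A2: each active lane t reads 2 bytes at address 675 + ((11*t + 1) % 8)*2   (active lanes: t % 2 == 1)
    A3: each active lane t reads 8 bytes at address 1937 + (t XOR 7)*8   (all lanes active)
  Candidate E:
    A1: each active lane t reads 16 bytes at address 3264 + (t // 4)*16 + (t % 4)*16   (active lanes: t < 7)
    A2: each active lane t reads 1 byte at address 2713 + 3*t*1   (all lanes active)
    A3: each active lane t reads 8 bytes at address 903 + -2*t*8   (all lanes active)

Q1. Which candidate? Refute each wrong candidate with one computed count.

A: A1 gives 3 transactions, not 2
B: A1 gives 5 transactions, not 2
C: A1 gives 1 transaction, not 2
D: A1 gives 1 transaction, not 2
E: all counts match (2,2,5)

Answer: E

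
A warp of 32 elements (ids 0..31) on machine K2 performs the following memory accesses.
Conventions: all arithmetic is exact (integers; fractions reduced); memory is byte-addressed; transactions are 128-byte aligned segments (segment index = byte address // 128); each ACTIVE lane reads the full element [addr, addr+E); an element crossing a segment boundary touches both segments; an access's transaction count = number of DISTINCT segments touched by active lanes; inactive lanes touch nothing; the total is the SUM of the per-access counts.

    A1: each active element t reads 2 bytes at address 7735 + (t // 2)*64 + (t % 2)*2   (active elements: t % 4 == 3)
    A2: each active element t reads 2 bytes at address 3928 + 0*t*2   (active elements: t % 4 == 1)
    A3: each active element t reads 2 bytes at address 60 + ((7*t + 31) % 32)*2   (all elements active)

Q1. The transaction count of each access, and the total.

A1: 8 transactions
A2: 1 transaction
A3: 1 transaction

Answer: 8,1,1; total 10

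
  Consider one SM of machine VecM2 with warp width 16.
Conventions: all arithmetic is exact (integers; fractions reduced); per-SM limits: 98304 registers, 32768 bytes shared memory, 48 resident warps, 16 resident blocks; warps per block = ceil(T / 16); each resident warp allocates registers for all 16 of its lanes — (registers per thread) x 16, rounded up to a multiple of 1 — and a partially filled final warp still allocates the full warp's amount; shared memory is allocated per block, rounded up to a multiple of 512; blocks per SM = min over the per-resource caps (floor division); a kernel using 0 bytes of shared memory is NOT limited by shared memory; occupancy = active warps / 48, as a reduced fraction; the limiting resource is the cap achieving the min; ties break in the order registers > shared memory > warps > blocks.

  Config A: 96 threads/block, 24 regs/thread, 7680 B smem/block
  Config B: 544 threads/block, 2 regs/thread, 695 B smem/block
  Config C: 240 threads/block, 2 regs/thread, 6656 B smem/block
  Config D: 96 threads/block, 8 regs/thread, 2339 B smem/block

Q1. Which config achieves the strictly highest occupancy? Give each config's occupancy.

occupancies: A 1/2, B 17/24, C 15/16, D 1

Answer: D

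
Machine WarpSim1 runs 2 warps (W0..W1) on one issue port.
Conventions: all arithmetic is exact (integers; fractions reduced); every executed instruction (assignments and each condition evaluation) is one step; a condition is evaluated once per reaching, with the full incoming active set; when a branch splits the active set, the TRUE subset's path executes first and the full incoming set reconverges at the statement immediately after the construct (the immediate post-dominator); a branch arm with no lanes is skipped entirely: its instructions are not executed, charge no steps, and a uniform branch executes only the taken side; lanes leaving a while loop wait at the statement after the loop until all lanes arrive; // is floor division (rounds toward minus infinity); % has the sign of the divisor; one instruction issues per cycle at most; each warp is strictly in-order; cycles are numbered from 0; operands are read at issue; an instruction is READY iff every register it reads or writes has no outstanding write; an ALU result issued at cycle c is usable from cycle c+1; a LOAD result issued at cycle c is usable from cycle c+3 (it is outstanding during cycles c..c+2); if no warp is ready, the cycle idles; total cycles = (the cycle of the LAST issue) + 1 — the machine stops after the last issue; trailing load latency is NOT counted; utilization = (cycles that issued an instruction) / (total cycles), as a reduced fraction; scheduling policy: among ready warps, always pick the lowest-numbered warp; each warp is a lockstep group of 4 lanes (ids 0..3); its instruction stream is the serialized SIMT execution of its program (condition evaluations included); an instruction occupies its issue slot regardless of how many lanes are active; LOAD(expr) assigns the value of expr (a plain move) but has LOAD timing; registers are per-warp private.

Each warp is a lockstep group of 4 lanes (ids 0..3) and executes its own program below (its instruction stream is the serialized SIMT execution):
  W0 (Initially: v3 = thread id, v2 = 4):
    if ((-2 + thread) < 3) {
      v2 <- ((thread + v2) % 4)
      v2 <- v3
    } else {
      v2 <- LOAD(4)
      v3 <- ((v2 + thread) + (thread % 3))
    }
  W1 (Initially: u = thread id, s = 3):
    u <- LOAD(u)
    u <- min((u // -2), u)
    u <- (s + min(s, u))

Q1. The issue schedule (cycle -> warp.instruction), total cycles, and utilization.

cycle 0: W0.I0
cycle 1: W0.I1
cycle 2: W0.I2
cycle 3: W1.I0
cycle 4: idle
cycle 5: idle
cycle 6: W1.I1
cycle 7: W1.I2

Answer: 8 cycles, utilization 3/4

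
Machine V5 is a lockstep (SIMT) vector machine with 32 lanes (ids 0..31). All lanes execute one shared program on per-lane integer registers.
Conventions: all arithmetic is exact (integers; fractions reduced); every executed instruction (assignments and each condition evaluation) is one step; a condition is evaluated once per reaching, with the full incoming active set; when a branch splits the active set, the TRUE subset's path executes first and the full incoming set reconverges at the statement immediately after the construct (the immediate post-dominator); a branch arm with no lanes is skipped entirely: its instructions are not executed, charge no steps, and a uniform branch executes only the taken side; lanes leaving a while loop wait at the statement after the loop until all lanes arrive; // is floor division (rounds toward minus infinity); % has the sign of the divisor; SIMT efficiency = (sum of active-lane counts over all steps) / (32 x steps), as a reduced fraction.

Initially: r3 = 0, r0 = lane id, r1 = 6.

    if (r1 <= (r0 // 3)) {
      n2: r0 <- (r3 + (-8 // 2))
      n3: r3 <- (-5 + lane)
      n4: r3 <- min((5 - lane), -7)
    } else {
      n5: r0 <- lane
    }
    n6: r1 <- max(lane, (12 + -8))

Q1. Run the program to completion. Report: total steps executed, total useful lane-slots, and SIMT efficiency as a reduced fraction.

Answer: 6 steps, 124 useful, 31/48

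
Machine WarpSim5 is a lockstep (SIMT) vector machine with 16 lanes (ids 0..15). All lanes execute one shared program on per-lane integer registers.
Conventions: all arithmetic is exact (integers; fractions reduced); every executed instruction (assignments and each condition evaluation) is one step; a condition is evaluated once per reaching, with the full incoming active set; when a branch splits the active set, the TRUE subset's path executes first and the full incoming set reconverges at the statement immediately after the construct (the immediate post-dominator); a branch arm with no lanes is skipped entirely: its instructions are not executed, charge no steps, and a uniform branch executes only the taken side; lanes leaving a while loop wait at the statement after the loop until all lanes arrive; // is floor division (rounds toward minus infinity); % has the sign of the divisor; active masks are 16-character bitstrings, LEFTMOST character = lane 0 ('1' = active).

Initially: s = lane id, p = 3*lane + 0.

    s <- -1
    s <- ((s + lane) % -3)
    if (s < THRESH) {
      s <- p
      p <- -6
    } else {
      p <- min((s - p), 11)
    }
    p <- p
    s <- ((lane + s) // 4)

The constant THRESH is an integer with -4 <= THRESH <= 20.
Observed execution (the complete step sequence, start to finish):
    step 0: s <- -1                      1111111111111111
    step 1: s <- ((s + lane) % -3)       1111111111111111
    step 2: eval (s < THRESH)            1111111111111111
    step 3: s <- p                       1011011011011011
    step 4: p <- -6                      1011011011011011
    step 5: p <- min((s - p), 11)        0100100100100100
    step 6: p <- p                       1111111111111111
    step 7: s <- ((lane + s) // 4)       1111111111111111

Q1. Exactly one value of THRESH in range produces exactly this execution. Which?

Answer: THRESH = 0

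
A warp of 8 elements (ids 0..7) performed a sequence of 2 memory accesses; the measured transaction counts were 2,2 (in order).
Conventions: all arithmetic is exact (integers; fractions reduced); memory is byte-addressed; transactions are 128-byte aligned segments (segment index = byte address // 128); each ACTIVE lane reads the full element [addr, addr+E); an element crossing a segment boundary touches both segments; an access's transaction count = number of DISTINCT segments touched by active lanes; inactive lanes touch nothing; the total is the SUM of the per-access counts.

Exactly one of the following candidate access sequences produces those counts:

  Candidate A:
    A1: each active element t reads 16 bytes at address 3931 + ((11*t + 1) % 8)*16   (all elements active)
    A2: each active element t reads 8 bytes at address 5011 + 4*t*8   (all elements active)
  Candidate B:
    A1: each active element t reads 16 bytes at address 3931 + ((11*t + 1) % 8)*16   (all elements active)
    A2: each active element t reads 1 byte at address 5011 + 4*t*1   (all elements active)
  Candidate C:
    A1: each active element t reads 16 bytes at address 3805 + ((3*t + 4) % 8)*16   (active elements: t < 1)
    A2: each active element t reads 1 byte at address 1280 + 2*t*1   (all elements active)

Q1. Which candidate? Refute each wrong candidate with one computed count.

B: A2 gives 1 transaction, not 2
C: A1 gives 1 transaction, not 2
A: all counts match (2,2)

Answer: A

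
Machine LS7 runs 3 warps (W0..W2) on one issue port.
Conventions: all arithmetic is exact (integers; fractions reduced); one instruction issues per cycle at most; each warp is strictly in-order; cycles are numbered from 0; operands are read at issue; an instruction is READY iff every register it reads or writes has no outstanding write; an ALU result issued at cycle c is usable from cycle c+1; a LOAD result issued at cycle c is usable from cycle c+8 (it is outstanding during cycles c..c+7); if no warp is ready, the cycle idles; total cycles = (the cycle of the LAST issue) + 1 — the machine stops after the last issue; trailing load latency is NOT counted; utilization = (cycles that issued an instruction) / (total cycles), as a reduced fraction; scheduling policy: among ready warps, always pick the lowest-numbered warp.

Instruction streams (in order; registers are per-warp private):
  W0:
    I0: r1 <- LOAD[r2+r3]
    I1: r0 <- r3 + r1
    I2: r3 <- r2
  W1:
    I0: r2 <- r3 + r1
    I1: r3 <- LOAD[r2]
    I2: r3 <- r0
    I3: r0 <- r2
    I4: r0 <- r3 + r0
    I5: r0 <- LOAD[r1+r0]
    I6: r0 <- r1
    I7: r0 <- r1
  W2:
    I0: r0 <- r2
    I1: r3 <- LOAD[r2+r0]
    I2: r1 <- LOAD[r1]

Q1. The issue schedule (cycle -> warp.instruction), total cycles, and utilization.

cycle 0: W0.I0
cycle 1: W1.I0
cycle 2: W1.I1
cycle 3: W2.I0
cycle 4: W2.I1
cycle 5: W2.I2
cycle 6: idle
cycle 7: idle
cycle 8: W0.I1
cycle 9: W0.I2
cycle 10: W1.I2
cycle 11: W1.I3
cycle 12: W1.I4
cycle 13: W1.I5
cycle 14: idle
cycle 15: idle
cycle 16: idle
cycle 17: idle
cycle 18: idle
cycle 19: idle
cycle 20: idle
cycle 21: W1.I6
cycle 22: W1.I7

Answer: 23 cycles, utilization 14/23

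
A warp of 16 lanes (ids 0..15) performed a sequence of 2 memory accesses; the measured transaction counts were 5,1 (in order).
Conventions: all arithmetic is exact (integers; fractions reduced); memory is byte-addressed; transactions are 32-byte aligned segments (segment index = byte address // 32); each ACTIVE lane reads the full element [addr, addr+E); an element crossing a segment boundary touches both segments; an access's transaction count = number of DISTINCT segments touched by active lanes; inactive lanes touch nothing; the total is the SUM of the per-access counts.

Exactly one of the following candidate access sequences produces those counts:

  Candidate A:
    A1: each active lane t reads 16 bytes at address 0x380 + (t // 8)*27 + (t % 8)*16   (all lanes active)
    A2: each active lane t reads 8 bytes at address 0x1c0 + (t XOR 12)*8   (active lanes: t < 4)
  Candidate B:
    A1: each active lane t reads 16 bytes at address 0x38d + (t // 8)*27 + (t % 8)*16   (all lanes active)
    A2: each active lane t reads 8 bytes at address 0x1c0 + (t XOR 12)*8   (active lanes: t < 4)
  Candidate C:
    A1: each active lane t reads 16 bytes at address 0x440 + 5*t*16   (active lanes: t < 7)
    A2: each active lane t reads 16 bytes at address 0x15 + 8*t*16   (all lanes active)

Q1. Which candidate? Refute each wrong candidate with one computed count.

B: A1 gives 6 transactions, not 5
C: A1 gives 7 transactions, not 5
A: all counts match (5,1)

Answer: A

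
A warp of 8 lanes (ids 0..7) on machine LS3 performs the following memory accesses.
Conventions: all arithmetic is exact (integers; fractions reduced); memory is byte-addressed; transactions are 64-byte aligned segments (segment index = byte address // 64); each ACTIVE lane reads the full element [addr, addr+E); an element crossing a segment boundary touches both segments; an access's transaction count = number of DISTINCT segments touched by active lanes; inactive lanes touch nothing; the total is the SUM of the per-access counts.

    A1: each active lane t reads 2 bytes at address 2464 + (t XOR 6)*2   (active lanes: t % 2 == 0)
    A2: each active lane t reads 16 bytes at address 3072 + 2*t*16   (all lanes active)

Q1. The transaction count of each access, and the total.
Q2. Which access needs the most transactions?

A1: 1 transaction
A2: 4 transactions

Answer: 1,4; total 5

Answer: A2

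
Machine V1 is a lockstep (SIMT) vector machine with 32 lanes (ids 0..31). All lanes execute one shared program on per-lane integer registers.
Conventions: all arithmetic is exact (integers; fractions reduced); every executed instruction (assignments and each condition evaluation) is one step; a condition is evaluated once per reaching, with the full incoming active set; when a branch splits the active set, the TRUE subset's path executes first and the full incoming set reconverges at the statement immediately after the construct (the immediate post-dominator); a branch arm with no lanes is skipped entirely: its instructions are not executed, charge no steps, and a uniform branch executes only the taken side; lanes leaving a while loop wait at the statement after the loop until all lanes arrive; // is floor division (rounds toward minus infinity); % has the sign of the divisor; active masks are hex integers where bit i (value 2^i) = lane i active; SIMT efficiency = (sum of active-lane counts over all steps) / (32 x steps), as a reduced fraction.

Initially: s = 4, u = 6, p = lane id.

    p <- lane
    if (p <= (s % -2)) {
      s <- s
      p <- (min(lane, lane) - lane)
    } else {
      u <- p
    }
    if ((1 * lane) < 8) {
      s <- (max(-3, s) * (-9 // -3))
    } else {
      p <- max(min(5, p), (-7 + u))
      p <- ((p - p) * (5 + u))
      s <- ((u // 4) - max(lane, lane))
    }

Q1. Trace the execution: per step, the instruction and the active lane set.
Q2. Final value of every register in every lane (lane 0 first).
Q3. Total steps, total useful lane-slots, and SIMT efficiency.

step 0: p <- lane                    0xffffffff
step 1: eval (p <= (s % -2))         0xffffffff
step 2: s <- s                       0x00000001
step 3: p <- (min(lane, lane) - lane) 0x00000001
step 4: u <- p                       0xfffffffe
step 5: eval ((1 * lane) < 8)        0xffffffff
step 6: s <- (max(-3, s) * (-9 // -3)) 0x000000ff
step 7: p <- max(min(5, p), (-7 + u)) 0xffffff00
step 8: p <- ((p - p) * (5 + u))     0xffffff00
step 9: s <- ((u // 4) - max(lane, lane)) 0xffffff00

Answer: 10 steps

s: 12,12,12,12,12,12,12,12,-6,-7,-8,-9,-9,-10,-11,-12,-12,-13,-14,-15,-15,-16,-17,-18,-18,-19,-20,-21,-21,-22,-23,-24
u: 6,1,2,3,4,5,6,7,8,9,10,11,12,13,14,15,16,17,18,19,20,21,22,23,24,25,26,27,28,29,30,31
p: 0,1,2,3,4,5,6,7,0,0,0,0,0,0,0,0,0,0,0,0,0,0,0,0,0,0,0,0,0,0,0,0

steps = 10; useful = 209; efficiency = 209/320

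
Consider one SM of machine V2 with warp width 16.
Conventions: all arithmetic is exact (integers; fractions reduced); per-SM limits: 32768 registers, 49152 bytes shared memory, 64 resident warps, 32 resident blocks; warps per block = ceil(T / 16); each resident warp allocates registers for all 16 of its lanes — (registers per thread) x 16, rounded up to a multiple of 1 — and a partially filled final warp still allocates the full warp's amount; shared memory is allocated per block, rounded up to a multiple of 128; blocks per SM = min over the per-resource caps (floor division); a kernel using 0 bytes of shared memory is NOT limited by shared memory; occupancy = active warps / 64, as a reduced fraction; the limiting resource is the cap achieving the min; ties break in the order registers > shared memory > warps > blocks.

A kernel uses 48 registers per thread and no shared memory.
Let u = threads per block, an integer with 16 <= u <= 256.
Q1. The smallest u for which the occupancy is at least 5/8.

Answer: u = 17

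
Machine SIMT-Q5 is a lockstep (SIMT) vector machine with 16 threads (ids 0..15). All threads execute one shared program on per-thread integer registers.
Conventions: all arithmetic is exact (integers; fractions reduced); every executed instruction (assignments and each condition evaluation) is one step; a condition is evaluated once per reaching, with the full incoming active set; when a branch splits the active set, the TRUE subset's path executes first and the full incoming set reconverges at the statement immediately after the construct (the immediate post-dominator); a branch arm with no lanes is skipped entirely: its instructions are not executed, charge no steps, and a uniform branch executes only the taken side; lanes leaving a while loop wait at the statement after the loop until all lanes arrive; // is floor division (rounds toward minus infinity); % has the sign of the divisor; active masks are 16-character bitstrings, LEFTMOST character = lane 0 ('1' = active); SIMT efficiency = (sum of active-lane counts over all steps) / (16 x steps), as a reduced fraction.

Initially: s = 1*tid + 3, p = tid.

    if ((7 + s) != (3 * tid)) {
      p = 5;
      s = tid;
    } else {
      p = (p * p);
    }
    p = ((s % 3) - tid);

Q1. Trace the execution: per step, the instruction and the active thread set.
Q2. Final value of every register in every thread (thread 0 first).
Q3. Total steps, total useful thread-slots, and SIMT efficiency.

step 0: eval ((7 + s) != (3 * tid))  1111111111111111
step 1: p <- 5                       1111101111111111
step 2: s <- tid                     1111101111111111
step 3: p <- (p * p)                 0000010000000000
step 4: p <- ((s % 3) - tid)         1111111111111111

Answer: 5 steps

s: 0,1,2,3,4,8,6,7,8,9,10,11,12,13,14,15
p: 0,0,0,-3,-3,-3,-6,-6,-6,-9,-9,-9,-12,-12,-12,-15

steps = 5; useful = 63; efficiency = 63/80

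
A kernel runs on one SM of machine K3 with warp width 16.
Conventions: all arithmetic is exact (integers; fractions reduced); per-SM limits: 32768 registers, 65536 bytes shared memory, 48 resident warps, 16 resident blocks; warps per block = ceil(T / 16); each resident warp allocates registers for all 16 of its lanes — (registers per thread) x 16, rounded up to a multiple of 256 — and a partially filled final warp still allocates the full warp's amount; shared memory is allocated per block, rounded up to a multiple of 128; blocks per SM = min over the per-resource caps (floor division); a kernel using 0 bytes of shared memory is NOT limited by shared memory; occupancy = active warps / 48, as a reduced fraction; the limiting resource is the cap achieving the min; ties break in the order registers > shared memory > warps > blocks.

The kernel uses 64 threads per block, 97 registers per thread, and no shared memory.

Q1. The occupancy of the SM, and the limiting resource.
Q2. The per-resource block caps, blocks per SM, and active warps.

Answer: occupancy 1/3, limited by registers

registers: 4 blocks
shared memory: no limit (kernel uses none)
warps: 12 blocks
blocks: 16 blocks

Answer: 4 blocks, 16 active warps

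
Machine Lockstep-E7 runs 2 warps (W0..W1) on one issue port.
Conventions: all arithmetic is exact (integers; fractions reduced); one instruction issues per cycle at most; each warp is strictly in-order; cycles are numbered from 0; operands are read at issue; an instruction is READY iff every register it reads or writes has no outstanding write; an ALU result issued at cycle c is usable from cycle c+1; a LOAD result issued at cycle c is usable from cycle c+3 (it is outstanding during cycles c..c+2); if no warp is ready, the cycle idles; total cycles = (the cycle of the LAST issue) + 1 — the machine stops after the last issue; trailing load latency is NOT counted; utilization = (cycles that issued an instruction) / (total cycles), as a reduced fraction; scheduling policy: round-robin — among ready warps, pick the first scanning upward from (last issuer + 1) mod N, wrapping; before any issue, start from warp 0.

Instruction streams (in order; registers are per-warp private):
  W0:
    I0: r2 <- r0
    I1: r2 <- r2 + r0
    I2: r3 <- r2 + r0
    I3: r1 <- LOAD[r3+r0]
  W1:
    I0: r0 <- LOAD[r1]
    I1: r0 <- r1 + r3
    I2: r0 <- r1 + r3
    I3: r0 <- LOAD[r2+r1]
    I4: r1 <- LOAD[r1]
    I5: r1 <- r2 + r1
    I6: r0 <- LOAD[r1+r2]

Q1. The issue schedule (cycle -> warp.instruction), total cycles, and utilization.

cycle 0: W0.I0
cycle 1: W1.I0
cycle 2: W0.I1
cycle 3: W0.I2
cycle 4: W1.I1
cycle 5: W0.I3
cycle 6: W1.I2
cycle 7: W1.I3
cycle 8: W1.I4
cycle 9: idle
cycle 10: idle
cycle 11: W1.I5
cycle 12: W1.I6

Answer: 13 cycles, utilization 11/13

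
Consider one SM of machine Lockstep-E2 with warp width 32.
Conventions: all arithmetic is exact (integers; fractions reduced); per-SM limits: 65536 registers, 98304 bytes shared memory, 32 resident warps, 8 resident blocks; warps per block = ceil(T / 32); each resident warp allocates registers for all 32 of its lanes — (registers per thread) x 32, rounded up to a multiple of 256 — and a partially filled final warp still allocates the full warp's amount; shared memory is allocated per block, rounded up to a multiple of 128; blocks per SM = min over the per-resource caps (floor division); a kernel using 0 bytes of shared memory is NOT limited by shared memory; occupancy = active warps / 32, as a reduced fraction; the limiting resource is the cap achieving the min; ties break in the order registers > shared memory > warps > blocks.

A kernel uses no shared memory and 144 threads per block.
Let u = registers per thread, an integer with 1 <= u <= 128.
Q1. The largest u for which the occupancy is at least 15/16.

Answer: u = 64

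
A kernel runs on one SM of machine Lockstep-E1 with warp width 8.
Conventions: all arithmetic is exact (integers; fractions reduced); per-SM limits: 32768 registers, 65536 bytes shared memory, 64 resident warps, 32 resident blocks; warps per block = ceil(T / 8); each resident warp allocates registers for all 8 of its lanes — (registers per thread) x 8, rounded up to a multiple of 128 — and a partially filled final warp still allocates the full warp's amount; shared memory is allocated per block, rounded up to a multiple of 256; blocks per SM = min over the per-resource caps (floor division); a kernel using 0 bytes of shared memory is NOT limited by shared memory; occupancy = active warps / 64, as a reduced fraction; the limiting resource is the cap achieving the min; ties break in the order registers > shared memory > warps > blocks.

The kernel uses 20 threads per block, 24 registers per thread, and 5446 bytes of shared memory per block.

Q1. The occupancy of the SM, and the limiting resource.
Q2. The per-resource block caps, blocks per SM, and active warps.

Answer: occupancy 33/64, limited by shared memory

registers: 42 blocks
shared memory: 11 blocks
warps: 21 blocks
blocks: 32 blocks

Answer: 11 blocks, 33 active warps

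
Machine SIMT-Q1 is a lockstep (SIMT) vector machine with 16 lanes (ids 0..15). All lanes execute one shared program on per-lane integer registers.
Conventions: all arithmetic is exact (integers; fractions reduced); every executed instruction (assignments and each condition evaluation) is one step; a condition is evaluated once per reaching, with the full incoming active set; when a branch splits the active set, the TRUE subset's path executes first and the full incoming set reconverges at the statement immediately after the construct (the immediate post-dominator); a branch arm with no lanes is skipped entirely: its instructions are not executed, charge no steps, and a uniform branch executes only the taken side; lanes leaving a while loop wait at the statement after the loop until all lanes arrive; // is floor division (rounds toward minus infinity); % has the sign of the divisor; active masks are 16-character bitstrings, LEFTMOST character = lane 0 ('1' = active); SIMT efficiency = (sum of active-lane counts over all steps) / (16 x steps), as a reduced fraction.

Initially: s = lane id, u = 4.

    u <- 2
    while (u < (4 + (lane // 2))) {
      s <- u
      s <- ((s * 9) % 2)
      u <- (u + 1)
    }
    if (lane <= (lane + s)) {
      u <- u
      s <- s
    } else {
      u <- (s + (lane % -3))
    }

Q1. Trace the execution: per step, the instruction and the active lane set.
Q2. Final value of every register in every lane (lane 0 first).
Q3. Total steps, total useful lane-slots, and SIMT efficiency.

step 0: u <- 2                       1111111111111111
step 1: eval (u < (4 + (lane // 2))) 1111111111111111
step 2: s <- u                       1111111111111111
step 3: s <- ((s * 9) % 2)           1111111111111111
step 4: u <- (u + 1)                 1111111111111111
step 5: eval (u < (4 + (lane // 2))) 1111111111111111
step 6: s <- u                       1111111111111111
step 7: s <- ((s * 9) % 2)           1111111111111111
step 8: u <- (u + 1)                 1111111111111111
step 9: eval (u < (4 + (lane // 2))) 1111111111111111
step 10: s <- u                       0011111111111111
step 11: s <- ((s * 9) % 2)           0011111111111111
step 12: u <- (u + 1)                 0011111111111111
step 13: eval (u < (4 + (lane // 2))) 0011111111111111
step 14: s <- u                       0000111111111111
step 15: s <- ((s * 9) % 2)           0000111111111111
step 16: u <- (u + 1)                 0000111111111111
step 17: eval (u < (4 + (lane // 2))) 0000111111111111
step 18: s <- u                       0000001111111111
step 19: s <- ((s * 9) % 2)           0000001111111111
step 20: u <- (u + 1)                 0000001111111111
step 21: eval (u < (4 + (lane // 2))) 0000001111111111
step 22: s <- u                       0000000011111111
step 23: s <- ((s * 9) % 2)           0000000011111111
step 24: u <- (u + 1)                 0000000011111111
step 25: eval (u < (4 + (lane // 2))) 0000000011111111
step 26: s <- u                       0000000000111111
step 27: s <- ((s * 9) % 2)           0000000000111111
step 28: u <- (u + 1)                 0000000000111111
step 29: eval (u < (4 + (lane // 2))) 0000000000111111
step 30: s <- u                       0000000000001111
step 31: s <- ((s * 9) % 2)           0000000000001111
step 32: u <- (u + 1)                 0000000000001111
step 33: eval (u < (4 + (lane // 2))) 0000000000001111
step 34: s <- u                       0000000000000011
step 35: s <- ((s * 9) % 2)           0000000000000011
step 36: u <- (u + 1)                 0000000000000011
step 37: eval (u < (4 + (lane // 2))) 0000000000000011
step 38: eval (lane <= (lane + s))    1111111111111111
step 39: u <- u                       1111111111111111
step 40: s <- s                       1111111111111111

Answer: 41 steps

s: 1,1,0,0,1,1,0,0,1,1,0,0,1,1,0,0
u: 4,4,5,5,6,6,7,7,8,8,9,9,10,10,11,11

steps = 41; useful = 432; efficiency = 432/656 = 27/41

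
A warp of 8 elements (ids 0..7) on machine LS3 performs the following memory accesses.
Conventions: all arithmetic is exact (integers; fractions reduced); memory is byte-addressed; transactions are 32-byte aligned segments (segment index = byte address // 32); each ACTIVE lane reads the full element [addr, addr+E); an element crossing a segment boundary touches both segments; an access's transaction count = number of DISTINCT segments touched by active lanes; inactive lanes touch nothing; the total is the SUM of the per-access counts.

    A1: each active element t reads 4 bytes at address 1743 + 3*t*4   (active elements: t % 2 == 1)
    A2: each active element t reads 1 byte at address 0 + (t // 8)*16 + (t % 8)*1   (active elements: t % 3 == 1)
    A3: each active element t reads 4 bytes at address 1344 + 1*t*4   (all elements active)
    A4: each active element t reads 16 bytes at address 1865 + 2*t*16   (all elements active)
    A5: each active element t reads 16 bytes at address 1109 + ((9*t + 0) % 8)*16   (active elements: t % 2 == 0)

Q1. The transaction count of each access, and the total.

A1: 4 transactions
A2: 1 transaction
A3: 1 transaction
A4: 8 transactions
A5: 5 transactions

Answer: 4,1,1,8,5; total 19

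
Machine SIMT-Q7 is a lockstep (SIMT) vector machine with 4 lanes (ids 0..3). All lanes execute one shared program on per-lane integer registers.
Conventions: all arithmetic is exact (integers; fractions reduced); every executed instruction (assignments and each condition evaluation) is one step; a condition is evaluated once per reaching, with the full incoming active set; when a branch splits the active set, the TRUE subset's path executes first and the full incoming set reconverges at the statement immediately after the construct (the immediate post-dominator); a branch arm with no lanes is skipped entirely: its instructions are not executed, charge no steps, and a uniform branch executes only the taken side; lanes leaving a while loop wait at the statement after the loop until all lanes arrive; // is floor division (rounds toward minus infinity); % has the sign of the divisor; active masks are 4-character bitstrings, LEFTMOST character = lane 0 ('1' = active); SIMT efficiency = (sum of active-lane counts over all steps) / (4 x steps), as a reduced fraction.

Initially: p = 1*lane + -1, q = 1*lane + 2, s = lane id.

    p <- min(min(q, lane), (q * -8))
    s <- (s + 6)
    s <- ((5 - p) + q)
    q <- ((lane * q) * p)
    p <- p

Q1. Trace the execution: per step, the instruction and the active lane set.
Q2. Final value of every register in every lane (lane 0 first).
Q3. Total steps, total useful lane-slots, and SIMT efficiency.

step 0: p <- min(min(q, lane), (q * -8)) 1111
step 1: s <- (s + 6)                 1111
step 2: s <- ((5 - p) + q)           1111
step 3: q <- ((lane * q) * p)        1111
step 4: p <- p                       1111

Answer: 5 steps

p: -16,-24,-32,-40
q: 0,-72,-256,-600
s: 23,32,41,50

steps = 5; useful = 20; efficiency = 20/20 = 1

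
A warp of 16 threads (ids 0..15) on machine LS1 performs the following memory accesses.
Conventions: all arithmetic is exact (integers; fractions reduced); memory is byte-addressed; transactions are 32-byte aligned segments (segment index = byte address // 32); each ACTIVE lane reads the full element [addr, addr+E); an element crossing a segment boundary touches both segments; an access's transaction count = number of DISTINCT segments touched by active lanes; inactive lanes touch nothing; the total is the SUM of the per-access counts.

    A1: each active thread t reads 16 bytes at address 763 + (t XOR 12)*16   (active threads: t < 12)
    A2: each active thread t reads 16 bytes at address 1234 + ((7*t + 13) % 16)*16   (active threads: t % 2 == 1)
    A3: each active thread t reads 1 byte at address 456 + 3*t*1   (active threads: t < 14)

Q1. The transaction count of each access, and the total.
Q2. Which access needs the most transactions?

A1: 7 transactions
A2: 9 transactions
A3: 2 transactions

Answer: 7,9,2; total 18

Answer: A2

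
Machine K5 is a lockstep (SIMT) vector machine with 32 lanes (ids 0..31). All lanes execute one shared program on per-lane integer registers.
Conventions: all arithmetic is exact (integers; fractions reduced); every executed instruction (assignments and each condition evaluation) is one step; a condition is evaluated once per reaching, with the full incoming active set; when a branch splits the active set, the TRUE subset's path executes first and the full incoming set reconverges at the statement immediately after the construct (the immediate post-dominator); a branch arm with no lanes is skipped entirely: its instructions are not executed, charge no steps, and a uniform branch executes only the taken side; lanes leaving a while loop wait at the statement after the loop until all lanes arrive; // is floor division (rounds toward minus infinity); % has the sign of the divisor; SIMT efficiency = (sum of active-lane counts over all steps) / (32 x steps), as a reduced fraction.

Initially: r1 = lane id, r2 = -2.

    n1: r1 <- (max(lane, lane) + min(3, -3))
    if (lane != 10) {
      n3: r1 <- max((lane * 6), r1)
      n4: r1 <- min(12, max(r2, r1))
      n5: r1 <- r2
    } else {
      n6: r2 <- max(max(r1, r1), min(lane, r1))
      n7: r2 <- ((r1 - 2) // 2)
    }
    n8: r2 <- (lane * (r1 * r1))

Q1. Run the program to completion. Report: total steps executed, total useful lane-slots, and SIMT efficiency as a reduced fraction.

Answer: 8 steps, 191 useful, 191/256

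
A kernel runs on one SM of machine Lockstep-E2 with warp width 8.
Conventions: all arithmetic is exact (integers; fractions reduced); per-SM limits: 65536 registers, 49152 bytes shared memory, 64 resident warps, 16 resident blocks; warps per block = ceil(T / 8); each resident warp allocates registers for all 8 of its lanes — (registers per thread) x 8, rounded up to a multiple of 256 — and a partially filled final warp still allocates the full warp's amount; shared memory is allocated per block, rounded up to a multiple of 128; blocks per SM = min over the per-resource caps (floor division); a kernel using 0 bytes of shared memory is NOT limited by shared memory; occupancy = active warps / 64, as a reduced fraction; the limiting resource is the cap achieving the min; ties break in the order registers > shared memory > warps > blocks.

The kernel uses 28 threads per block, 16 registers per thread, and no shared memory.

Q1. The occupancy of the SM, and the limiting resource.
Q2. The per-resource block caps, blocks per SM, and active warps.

Answer: occupancy 1, limited by warps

registers: 64 blocks
shared memory: no limit (kernel uses none)
warps: 16 blocks
blocks: 16 blocks

Answer: 16 blocks, 64 active warps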